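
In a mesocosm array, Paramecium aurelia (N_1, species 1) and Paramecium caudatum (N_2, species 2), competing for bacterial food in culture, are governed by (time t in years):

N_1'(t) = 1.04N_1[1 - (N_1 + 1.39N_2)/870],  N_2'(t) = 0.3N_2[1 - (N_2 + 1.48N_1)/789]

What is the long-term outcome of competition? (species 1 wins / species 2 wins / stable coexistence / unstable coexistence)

unstable coexistence (outcome depends on initial conditions)

Compare the nullcline intercepts: K1/α12 = 870/1.39 = 626 < K2 = 789; K2/α21 = 789/1.48 = 533 < K1 = 870.
Since both are reversed, neither can invade when rare; the interior point is a saddle.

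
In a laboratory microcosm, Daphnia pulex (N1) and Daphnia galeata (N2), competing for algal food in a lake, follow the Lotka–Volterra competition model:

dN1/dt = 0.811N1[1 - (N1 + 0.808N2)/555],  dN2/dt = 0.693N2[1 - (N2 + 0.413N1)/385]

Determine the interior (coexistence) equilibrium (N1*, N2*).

N1* ≈ 366, N2* ≈ 234

Setting both brackets to zero gives the nullclines N1 + 0.808N2 = 555 and 0.413N1 + N2 = 385.
Substituting N2 = 385 - 0.413N1 into the first: N1(1 - 0.808·0.413) = 555 - 0.808·385.
So N1* = 244/0.666 = 366, and then N2* = 385 - 0.413·366 = 234.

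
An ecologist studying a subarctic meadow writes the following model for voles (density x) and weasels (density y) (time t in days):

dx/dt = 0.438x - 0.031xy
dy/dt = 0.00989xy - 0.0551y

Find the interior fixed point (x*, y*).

Set dy/dt = 0 with y > 0: 0.00989x - 0.0551 = 0, so x* = 0.0551/0.00989 = 5.57.
Set dx/dt = 0 with x > 0: 0.438 - 0.031y = 0, so y* = 0.438/0.031 = 14.1.

x* ≈ 5.57, y* ≈ 14.1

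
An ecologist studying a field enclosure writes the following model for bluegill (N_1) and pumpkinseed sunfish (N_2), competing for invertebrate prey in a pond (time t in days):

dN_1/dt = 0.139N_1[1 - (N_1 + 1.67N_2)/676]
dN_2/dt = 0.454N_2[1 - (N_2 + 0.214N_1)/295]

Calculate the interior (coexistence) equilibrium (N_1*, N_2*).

N_1* ≈ 285, N_2* ≈ 234

Setting both brackets to zero gives the nullclines N_1 + 1.67N_2 = 676 and 0.214N_1 + N_2 = 295.
Substituting N_2 = 295 - 0.214N_1 into the first: N_1(1 - 1.67·0.214) = 676 - 1.67·295.
So N_1* = 183/0.643 = 285, and then N_2* = 295 - 0.214·285 = 234.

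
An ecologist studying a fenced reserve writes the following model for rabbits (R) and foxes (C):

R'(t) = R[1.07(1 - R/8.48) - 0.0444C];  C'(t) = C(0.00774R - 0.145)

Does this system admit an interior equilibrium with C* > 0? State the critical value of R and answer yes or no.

The predator equation gives dC/dt > 0 only when R > 0.145/0.00774 = 18.7.
Without the predator, R → K = 8.48. Since 8.48 < 18.7, the predator cannot invade.

Threshold R = 18.7; K < 18.7, so no, the predator goes extinct.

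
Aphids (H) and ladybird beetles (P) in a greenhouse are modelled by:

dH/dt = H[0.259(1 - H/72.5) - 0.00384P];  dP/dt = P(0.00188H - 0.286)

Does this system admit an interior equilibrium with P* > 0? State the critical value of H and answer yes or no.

The predator equation gives dP/dt > 0 only when H > 0.286/0.00188 = 152.
Without the predator, H → K = 72.5. Since 72.5 < 152, the predator cannot invade.

Threshold H = 152; K < 152, so no, the predator goes extinct.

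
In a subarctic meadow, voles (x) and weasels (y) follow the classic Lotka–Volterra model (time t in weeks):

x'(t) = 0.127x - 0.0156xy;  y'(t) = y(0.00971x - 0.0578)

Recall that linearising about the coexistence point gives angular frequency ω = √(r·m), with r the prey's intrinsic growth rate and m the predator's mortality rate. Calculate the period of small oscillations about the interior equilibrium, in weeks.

Here r = 0.127 and m = 0.0578, so r·m = 0.00734.
ω = √0.00734 = 0.0857 per week, hence T = 2π/ω ≈ 73.3 weeks.

T ≈ 73.3 weeks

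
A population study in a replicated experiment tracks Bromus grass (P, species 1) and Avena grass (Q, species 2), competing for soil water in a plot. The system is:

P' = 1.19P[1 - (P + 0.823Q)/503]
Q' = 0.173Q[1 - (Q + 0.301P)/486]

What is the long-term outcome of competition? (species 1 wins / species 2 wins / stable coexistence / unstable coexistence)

Compare the nullcline intercepts: K1/α12 = 503/0.823 = 611 > K2 = 486; K2/α21 = 486/0.301 = 1610 > K1 = 503.
Since both inequalities hold, each species can invade when rare, so the interior equilibrium is stable.

stable coexistence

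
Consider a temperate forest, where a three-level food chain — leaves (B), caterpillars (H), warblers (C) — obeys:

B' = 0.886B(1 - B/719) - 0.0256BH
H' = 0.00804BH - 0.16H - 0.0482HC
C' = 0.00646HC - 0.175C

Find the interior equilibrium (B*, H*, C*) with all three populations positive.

B* ≈ 156, H* ≈ 27.1, C* ≈ 22.7

From dC/dt = 0: 0.00646H* = 0.175, so H* = 27.1.
From dB/dt = 0: 0.886(1 - B*/719) = 0.0256·27.1, giving B* = 719·(1 - 0.783) = 156.
From dH/dt = 0: 0.00804·156 - 0.16 = 0.0482C*, so C* = 1.1/0.0482 = 22.7.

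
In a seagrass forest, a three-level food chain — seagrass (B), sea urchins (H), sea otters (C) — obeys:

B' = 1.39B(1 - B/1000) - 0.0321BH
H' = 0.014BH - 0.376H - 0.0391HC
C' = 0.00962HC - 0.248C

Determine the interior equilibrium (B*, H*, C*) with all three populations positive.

From dC/dt = 0: 0.00962H* = 0.248, so H* = 25.8.
From dB/dt = 0: 1.39(1 - B*/1000) = 0.0321·25.8, giving B* = 1000·(1 - 0.595) = 405.
From dH/dt = 0: 0.014·405 - 0.376 = 0.0391C*, so C* = 5.29/0.0391 = 135.

B* ≈ 405, H* ≈ 25.8, C* ≈ 135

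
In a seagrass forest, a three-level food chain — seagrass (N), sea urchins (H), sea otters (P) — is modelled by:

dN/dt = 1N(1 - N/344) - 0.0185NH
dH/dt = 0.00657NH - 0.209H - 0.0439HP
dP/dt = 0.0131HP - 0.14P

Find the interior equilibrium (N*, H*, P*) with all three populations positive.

From dP/dt = 0: 0.0131H* = 0.14, so H* = 10.7.
From dN/dt = 0: 1(1 - N*/344) = 0.0185·10.7, giving N* = 344·(1 - 0.198) = 276.
From dH/dt = 0: 0.00657·276 - 0.209 = 0.0439P*, so P* = 1.6/0.0439 = 36.5.

N* ≈ 276, H* ≈ 10.7, P* ≈ 36.5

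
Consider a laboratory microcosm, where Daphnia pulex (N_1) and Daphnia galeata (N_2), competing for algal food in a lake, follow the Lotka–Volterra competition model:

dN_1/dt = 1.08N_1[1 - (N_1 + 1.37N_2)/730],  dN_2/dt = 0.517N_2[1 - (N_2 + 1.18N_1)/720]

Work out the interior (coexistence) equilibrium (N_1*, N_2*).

Setting both brackets to zero gives the nullclines N_1 + 1.37N_2 = 730 and 1.18N_1 + N_2 = 720.
Substituting N_2 = 720 - 1.18N_1 into the first: N_1(1 - 1.37·1.18) = 730 - 1.37·720.
So N_1* = -256/-0.617 = 416, and then N_2* = 720 - 1.18·416 = 229.

N_1* ≈ 416, N_2* ≈ 229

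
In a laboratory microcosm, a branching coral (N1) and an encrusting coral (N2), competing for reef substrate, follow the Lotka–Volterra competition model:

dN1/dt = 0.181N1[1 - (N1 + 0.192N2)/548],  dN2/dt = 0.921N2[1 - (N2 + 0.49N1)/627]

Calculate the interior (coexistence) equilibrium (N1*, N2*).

Setting both brackets to zero gives the nullclines N1 + 0.192N2 = 548 and 0.49N1 + N2 = 627.
Substituting N2 = 627 - 0.49N1 into the first: N1(1 - 0.192·0.49) = 548 - 0.192·627.
So N1* = 428/0.906 = 472, and then N2* = 627 - 0.49·472 = 396.

N1* ≈ 472, N2* ≈ 396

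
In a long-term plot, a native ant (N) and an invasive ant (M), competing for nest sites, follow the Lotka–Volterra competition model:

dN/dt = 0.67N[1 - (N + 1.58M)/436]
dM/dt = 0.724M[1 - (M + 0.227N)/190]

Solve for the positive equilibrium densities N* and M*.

N* ≈ 212, M* ≈ 142

Setting both brackets to zero gives the nullclines N + 1.58M = 436 and 0.227N + M = 190.
Substituting M = 190 - 0.227N into the first: N(1 - 1.58·0.227) = 436 - 1.58·190.
So N* = 136/0.641 = 212, and then M* = 190 - 0.227·212 = 142.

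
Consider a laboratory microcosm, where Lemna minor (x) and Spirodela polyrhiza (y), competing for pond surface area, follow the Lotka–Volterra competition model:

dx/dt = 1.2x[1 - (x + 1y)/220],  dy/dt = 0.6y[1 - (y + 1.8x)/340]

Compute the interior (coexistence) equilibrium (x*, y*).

x* ≈ 150, y* ≈ 70

Setting both brackets to zero gives the nullclines x + 1y = 220 and 1.8x + y = 340.
Substituting y = 340 - 1.8x into the first: x(1 - 1·1.8) = 220 - 1·340.
So x* = -120/-0.8 = 150, and then y* = 340 - 1.8·150 = 70.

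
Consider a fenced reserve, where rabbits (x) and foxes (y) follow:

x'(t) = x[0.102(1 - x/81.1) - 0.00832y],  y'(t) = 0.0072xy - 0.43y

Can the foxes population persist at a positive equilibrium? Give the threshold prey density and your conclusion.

The predator equation gives dy/dt > 0 only when x > 0.43/0.0072 = 59.7.
Without the predator, x → K = 81.1. Since 81.1 > 59.7, the predator can invade and persist.

Threshold x = 59.7; K > 59.7, so yes, the predator persists.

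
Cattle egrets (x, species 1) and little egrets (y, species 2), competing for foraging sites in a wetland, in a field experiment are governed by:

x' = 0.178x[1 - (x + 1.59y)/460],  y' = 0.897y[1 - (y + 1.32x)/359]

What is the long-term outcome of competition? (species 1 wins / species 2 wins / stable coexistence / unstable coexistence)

Compare the nullcline intercepts: K1/α12 = 460/1.59 = 289 < K2 = 359; K2/α21 = 359/1.32 = 272 < K1 = 460.
Since both are reversed, neither can invade when rare; the interior point is a saddle.

unstable coexistence (outcome depends on initial conditions)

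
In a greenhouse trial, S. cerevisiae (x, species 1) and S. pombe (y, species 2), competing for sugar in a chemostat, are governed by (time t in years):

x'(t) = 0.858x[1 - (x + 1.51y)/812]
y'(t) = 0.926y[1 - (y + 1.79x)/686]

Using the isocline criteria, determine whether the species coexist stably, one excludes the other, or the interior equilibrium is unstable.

unstable coexistence (outcome depends on initial conditions)

Compare the nullcline intercepts: K1/α12 = 812/1.51 = 538 < K2 = 686; K2/α21 = 686/1.79 = 383 < K1 = 812.
Since both are reversed, neither can invade when rare; the interior point is a saddle.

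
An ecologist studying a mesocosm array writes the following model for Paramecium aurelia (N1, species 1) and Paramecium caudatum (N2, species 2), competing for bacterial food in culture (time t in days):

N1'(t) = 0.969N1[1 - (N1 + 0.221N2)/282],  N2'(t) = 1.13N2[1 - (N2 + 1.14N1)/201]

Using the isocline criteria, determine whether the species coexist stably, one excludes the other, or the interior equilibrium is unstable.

species 1 excludes species 2

Compare the nullcline intercepts: K1/α12 = 282/0.221 = 1280 > K2 = 201; K2/α21 = 201/1.14 = 176 < K1 = 282.
Since the inequalities point opposite ways, species 1 can invade but species 2 cannot.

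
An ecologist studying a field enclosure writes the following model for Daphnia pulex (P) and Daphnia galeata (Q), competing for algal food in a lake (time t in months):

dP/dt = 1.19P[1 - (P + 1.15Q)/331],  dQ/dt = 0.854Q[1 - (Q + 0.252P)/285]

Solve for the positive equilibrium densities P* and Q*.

Setting both brackets to zero gives the nullclines P + 1.15Q = 331 and 0.252P + Q = 285.
Substituting Q = 285 - 0.252P into the first: P(1 - 1.15·0.252) = 331 - 1.15·285.
So P* = 3.25/0.71 = 4.58, and then Q* = 285 - 0.252·4.58 = 284.

P* ≈ 4.58, Q* ≈ 284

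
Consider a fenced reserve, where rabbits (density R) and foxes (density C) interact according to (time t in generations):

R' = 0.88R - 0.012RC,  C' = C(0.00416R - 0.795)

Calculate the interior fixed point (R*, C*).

R* ≈ 191, C* ≈ 73.3

Set dC/dt = 0 with C > 0: 0.00416R - 0.795 = 0, so R* = 0.795/0.00416 = 191.
Set dR/dt = 0 with R > 0: 0.88 - 0.012C = 0, so C* = 0.88/0.012 = 73.3.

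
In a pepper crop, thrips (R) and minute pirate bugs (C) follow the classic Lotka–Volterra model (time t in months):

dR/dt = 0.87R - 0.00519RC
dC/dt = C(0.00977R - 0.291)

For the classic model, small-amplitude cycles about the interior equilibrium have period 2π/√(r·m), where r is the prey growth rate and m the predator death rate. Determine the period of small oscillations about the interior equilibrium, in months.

T ≈ 12.5 months

Here r = 0.87 and m = 0.291, so r·m = 0.253.
ω = √0.253 = 0.503 per month, hence T = 2π/ω ≈ 12.5 months.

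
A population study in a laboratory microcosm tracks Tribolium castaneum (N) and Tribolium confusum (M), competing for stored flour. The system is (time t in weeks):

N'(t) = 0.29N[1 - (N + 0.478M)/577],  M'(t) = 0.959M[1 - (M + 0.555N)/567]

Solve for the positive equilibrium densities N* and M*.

Setting both brackets to zero gives the nullclines N + 0.478M = 577 and 0.555N + M = 567.
Substituting M = 567 - 0.555N into the first: N(1 - 0.478·0.555) = 577 - 0.478·567.
So N* = 306/0.735 = 416, and then M* = 567 - 0.555·416 = 336.

N* ≈ 416, M* ≈ 336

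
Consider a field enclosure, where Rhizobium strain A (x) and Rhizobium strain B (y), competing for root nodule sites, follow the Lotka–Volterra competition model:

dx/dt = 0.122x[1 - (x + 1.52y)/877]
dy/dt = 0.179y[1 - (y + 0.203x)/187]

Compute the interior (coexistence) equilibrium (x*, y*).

x* ≈ 857, y* ≈ 13

Setting both brackets to zero gives the nullclines x + 1.52y = 877 and 0.203x + y = 187.
Substituting y = 187 - 0.203x into the first: x(1 - 1.52·0.203) = 877 - 1.52·187.
So x* = 593/0.691 = 857, and then y* = 187 - 0.203·857 = 13.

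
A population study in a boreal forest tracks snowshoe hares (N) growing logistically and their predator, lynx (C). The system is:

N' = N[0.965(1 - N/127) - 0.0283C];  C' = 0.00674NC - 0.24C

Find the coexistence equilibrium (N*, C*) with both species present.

From dC/dt = 0 with C > 0: 0.00674N* = 0.24, so N* = 35.6.
Substitute into dN/dt = 0: 0.965(1 - 35.6/127) = 0.0283C*.
The bracket is 0.72, giving C* = 0.694/0.0283 = 24.5.

N* ≈ 35.6, C* ≈ 24.5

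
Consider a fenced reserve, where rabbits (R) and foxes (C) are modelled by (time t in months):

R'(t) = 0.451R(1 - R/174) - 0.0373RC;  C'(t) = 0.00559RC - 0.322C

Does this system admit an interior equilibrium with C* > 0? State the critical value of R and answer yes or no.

The predator equation gives dC/dt > 0 only when R > 0.322/0.00559 = 57.6.
Without the predator, R → K = 174. Since 174 > 57.6, the predator can invade and persist.

Threshold R = 57.6; K > 57.6, so yes, the predator persists.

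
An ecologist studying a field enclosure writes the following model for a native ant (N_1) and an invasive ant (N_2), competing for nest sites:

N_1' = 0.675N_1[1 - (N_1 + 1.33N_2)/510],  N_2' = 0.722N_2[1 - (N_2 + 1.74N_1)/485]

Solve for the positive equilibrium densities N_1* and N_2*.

Setting both brackets to zero gives the nullclines N_1 + 1.33N_2 = 510 and 1.74N_1 + N_2 = 485.
Substituting N_2 = 485 - 1.74N_1 into the first: N_1(1 - 1.33·1.74) = 510 - 1.33·485.
So N_1* = -135/-1.31 = 103, and then N_2* = 485 - 1.74·103 = 306.

N_1* ≈ 103, N_2* ≈ 306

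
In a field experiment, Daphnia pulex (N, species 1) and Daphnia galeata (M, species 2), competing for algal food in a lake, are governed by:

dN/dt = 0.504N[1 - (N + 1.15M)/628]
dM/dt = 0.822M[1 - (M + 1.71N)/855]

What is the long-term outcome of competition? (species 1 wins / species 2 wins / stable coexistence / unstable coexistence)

Compare the nullcline intercepts: K1/α12 = 628/1.15 = 546 < K2 = 855; K2/α21 = 855/1.71 = 500 < K1 = 628.
Since both are reversed, neither can invade when rare; the interior point is a saddle.

unstable coexistence (outcome depends on initial conditions)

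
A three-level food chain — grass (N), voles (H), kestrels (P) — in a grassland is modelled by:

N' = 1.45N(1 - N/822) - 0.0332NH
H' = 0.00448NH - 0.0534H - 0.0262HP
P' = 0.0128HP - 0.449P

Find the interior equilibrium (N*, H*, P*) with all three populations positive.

From dP/dt = 0: 0.0128H* = 0.449, so H* = 35.1.
From dN/dt = 0: 1.45(1 - N*/822) = 0.0332·35.1, giving N* = 822·(1 - 0.803) = 162.
From dH/dt = 0: 0.00448·162 - 0.0534 = 0.0262P*, so P* = 0.671/0.0262 = 25.6.

N* ≈ 162, H* ≈ 35.1, P* ≈ 25.6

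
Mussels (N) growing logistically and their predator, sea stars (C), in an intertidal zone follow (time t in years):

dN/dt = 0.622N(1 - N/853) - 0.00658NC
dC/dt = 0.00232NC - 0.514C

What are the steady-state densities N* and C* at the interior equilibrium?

N* ≈ 222, C* ≈ 70

From dC/dt = 0 with C > 0: 0.00232N* = 0.514, so N* = 222.
Substitute into dN/dt = 0: 0.622(1 - 222/853) = 0.00658C*.
The bracket is 0.74, giving C* = 0.46/0.00658 = 70.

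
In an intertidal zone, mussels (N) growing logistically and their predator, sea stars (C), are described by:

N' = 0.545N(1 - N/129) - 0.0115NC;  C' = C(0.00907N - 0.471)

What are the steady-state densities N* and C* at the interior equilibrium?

From dC/dt = 0 with C > 0: 0.00907N* = 0.471, so N* = 51.9.
Substitute into dN/dt = 0: 0.545(1 - 51.9/129) = 0.0115C*.
The bracket is 0.597, giving C* = 0.326/0.0115 = 28.3.

N* ≈ 51.9, C* ≈ 28.3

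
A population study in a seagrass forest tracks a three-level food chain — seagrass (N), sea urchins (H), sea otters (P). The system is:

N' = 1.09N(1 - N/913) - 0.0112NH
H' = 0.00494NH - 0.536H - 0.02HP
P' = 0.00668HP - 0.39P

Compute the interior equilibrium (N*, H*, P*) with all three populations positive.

N* ≈ 365, H* ≈ 58.4, P* ≈ 63.4

From dP/dt = 0: 0.00668H* = 0.39, so H* = 58.4.
From dN/dt = 0: 1.09(1 - N*/913) = 0.0112·58.4, giving N* = 913·(1 - 0.6) = 365.
From dH/dt = 0: 0.00494·365 - 0.536 = 0.02P*, so P* = 1.27/0.02 = 63.4.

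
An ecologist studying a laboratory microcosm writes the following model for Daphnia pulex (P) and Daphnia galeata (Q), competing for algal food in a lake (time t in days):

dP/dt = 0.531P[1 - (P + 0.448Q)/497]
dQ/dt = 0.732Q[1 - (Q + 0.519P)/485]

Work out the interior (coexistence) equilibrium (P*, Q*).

P* ≈ 364, Q* ≈ 296

Setting both brackets to zero gives the nullclines P + 0.448Q = 497 and 0.519P + Q = 485.
Substituting Q = 485 - 0.519P into the first: P(1 - 0.448·0.519) = 497 - 0.448·485.
So P* = 280/0.767 = 364, and then Q* = 485 - 0.519·364 = 296.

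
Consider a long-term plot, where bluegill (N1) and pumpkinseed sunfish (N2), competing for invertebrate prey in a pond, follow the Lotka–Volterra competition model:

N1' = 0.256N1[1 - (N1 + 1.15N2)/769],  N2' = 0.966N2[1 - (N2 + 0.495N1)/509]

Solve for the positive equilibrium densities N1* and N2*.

N1* ≈ 426, N2* ≈ 298

Setting both brackets to zero gives the nullclines N1 + 1.15N2 = 769 and 0.495N1 + N2 = 509.
Substituting N2 = 509 - 0.495N1 into the first: N1(1 - 1.15·0.495) = 769 - 1.15·509.
So N1* = 184/0.431 = 426, and then N2* = 509 - 0.495·426 = 298.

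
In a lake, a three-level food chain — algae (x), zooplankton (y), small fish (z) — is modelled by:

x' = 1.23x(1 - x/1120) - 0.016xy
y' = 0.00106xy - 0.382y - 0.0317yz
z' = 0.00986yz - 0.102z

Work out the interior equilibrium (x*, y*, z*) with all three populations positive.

From dz/dt = 0: 0.00986y* = 0.102, so y* = 10.3.
From dx/dt = 0: 1.23(1 - x*/1120) = 0.016·10.3, giving x* = 1120·(1 - 0.135) = 969.
From dy/dt = 0: 0.00106·969 - 0.382 = 0.0317z*, so z* = 0.645/0.0317 = 20.4.

x* ≈ 969, y* ≈ 10.3, z* ≈ 20.4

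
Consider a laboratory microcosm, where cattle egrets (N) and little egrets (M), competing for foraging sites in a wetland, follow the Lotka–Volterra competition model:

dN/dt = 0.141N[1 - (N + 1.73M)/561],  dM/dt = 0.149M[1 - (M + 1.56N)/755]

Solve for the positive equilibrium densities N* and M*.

Setting both brackets to zero gives the nullclines N + 1.73M = 561 and 1.56N + M = 755.
Substituting M = 755 - 1.56N into the first: N(1 - 1.73·1.56) = 561 - 1.73·755.
So N* = -745/-1.7 = 439, and then M* = 755 - 1.56·439 = 70.7.

N* ≈ 439, M* ≈ 70.7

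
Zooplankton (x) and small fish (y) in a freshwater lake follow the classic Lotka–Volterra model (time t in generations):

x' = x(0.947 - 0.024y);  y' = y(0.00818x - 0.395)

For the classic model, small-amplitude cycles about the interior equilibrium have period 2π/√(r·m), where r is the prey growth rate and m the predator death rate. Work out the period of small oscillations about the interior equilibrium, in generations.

T ≈ 10.3 generations

Here r = 0.947 and m = 0.395, so r·m = 0.374.
ω = √0.374 = 0.612 per generation, hence T = 2π/ω ≈ 10.3 generations.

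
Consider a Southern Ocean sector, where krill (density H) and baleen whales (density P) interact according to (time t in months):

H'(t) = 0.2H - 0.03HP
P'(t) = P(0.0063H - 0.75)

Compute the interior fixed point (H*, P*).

H* ≈ 119, P* ≈ 6.67

Set dP/dt = 0 with P > 0: 0.0063H - 0.75 = 0, so H* = 0.75/0.0063 = 119.
Set dH/dt = 0 with H > 0: 0.2 - 0.03P = 0, so P* = 0.2/0.03 = 6.67.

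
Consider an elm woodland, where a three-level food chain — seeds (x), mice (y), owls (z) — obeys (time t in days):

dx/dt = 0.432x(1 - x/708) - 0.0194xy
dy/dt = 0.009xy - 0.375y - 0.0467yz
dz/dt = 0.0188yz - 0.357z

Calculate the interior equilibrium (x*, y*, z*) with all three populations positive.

x* ≈ 104, y* ≈ 19, z* ≈ 12.1

From dz/dt = 0: 0.0188y* = 0.357, so y* = 19.
From dx/dt = 0: 0.432(1 - x*/708) = 0.0194·19, giving x* = 708·(1 - 0.853) = 104.
From dy/dt = 0: 0.009·104 - 0.375 = 0.0467z*, so z* = 0.563/0.0467 = 12.1.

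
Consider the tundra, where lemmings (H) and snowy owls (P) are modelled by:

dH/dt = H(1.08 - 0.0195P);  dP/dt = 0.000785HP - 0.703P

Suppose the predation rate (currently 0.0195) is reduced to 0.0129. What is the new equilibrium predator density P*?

P* ≈ 83.7

At the interior fixed point, setting dH/dt = 0 with H > 0 fixes P* = (prey growth rate)/(HP coefficient) — independent of the other coefficients.
With the change, P* = 1.08/0.0129 = 83.7; it rises from 55.4.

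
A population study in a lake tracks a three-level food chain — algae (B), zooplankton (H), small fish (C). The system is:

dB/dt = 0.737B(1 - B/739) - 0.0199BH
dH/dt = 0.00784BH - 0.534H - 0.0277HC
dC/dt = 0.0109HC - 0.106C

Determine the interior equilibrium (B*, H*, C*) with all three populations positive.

B* ≈ 545, H* ≈ 9.72, C* ≈ 135

From dC/dt = 0: 0.0109H* = 0.106, so H* = 9.72.
From dB/dt = 0: 0.737(1 - B*/739) = 0.0199·9.72, giving B* = 739·(1 - 0.263) = 545.
From dH/dt = 0: 0.00784·545 - 0.534 = 0.0277C*, so C* = 3.74/0.0277 = 135.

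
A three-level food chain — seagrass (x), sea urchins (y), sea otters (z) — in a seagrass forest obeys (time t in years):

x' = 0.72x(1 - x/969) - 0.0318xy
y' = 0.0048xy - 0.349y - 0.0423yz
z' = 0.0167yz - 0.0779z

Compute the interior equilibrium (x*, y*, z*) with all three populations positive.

From dz/dt = 0: 0.0167y* = 0.0779, so y* = 4.66.
From dx/dt = 0: 0.72(1 - x*/969) = 0.0318·4.66, giving x* = 969·(1 - 0.206) = 769.
From dy/dt = 0: 0.0048·769 - 0.349 = 0.0423z*, so z* = 3.34/0.0423 = 79.1.

x* ≈ 769, y* ≈ 4.66, z* ≈ 79.1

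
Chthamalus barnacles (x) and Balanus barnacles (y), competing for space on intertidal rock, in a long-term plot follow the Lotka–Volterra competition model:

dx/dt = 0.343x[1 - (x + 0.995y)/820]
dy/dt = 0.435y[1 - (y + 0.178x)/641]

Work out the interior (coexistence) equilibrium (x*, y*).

Setting both brackets to zero gives the nullclines x + 0.995y = 820 and 0.178x + y = 641.
Substituting y = 641 - 0.178x into the first: x(1 - 0.995·0.178) = 820 - 0.995·641.
So x* = 182/0.823 = 221, and then y* = 641 - 0.178·221 = 602.

x* ≈ 221, y* ≈ 602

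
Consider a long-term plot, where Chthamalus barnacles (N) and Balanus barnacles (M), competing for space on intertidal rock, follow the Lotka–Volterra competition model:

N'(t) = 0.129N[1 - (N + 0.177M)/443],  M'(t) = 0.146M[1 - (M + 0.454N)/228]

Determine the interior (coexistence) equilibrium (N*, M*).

Setting both brackets to zero gives the nullclines N + 0.177M = 443 and 0.454N + M = 228.
Substituting M = 228 - 0.454N into the first: N(1 - 0.177·0.454) = 443 - 0.177·228.
So N* = 403/0.92 = 438, and then M* = 228 - 0.454·438 = 29.2.

N* ≈ 438, M* ≈ 29.2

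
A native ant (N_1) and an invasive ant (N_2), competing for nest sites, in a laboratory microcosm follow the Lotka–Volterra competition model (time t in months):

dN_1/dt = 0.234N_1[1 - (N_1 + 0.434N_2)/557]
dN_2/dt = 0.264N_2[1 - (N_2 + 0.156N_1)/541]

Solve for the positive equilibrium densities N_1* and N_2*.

N_1* ≈ 346, N_2* ≈ 487

Setting both brackets to zero gives the nullclines N_1 + 0.434N_2 = 557 and 0.156N_1 + N_2 = 541.
Substituting N_2 = 541 - 0.156N_1 into the first: N_1(1 - 0.434·0.156) = 557 - 0.434·541.
So N_1* = 322/0.932 = 346, and then N_2* = 541 - 0.156·346 = 487.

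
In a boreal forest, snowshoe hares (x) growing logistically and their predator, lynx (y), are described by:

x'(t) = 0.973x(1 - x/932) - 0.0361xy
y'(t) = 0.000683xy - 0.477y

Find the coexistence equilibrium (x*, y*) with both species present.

From dy/dt = 0 with y > 0: 0.000683x* = 0.477, so x* = 698.
Substitute into dx/dt = 0: 0.973(1 - 698/932) = 0.0361y*.
The bracket is 0.251, giving y* = 0.244/0.0361 = 6.76.

x* ≈ 698, y* ≈ 6.76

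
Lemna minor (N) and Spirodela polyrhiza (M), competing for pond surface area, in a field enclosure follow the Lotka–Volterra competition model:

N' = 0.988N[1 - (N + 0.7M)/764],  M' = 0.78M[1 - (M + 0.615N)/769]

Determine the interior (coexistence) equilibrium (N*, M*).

Setting both brackets to zero gives the nullclines N + 0.7M = 764 and 0.615N + M = 769.
Substituting M = 769 - 0.615N into the first: N(1 - 0.7·0.615) = 764 - 0.7·769.
So N* = 226/0.57 = 396, and then M* = 769 - 0.615·396 = 525.

N* ≈ 396, M* ≈ 525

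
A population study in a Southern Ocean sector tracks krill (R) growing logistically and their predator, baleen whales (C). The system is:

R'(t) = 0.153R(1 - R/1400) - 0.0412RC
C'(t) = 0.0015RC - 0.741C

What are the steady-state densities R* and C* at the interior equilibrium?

From dC/dt = 0 with C > 0: 0.0015R* = 0.741, so R* = 494.
Substitute into dR/dt = 0: 0.153(1 - 494/1400) = 0.0412C*.
The bracket is 0.647, giving C* = 0.099/0.0412 = 2.4.

R* ≈ 494, C* ≈ 2.4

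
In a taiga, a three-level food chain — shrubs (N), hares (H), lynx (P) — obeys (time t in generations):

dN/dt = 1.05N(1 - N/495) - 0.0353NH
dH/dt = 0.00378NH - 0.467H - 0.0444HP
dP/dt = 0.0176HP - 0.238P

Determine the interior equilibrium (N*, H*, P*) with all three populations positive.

From dP/dt = 0: 0.0176H* = 0.238, so H* = 13.5.
From dN/dt = 0: 1.05(1 - N*/495) = 0.0353·13.5, giving N* = 495·(1 - 0.455) = 270.
From dH/dt = 0: 0.00378·270 - 0.467 = 0.0444P*, so P* = 0.553/0.0444 = 12.5.

N* ≈ 270, H* ≈ 13.5, P* ≈ 12.5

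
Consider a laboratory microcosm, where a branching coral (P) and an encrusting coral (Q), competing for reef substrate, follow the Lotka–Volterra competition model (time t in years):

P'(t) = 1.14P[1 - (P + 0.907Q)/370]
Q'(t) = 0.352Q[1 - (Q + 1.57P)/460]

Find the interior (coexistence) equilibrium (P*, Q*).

P* ≈ 111, Q* ≈ 285

Setting both brackets to zero gives the nullclines P + 0.907Q = 370 and 1.57P + Q = 460.
Substituting Q = 460 - 1.57P into the first: P(1 - 0.907·1.57) = 370 - 0.907·460.
So P* = -47.2/-0.424 = 111, and then Q* = 460 - 1.57·111 = 285.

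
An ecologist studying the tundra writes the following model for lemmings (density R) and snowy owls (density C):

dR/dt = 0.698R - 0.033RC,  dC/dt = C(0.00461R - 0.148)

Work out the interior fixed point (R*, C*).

Set dC/dt = 0 with C > 0: 0.00461R - 0.148 = 0, so R* = 0.148/0.00461 = 32.1.
Set dR/dt = 0 with R > 0: 0.698 - 0.033C = 0, so C* = 0.698/0.033 = 21.2.

R* ≈ 32.1, C* ≈ 21.2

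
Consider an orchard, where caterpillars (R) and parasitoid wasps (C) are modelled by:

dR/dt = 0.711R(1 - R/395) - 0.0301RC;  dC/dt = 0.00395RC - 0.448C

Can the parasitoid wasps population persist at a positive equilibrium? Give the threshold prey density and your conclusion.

Threshold R = 113; K > 113, so yes, the predator persists.

The predator equation gives dC/dt > 0 only when R > 0.448/0.00395 = 113.
Without the predator, R → K = 395. Since 395 > 113, the predator can invade and persist.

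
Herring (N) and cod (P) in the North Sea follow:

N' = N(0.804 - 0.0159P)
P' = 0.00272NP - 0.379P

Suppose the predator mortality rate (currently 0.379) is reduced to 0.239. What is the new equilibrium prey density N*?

N* ≈ 87.9

At the interior fixed point, setting dP/dt = 0 with P > 0 fixes N* = (predator death rate)/(NP coefficient) — independent of the other coefficients.
With the change, N* = 0.239/0.00272 = 87.9; it falls from 139.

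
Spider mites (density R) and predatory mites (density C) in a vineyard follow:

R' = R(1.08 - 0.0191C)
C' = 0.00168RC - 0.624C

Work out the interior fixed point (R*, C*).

Set dC/dt = 0 with C > 0: 0.00168R - 0.624 = 0, so R* = 0.624/0.00168 = 371.
Set dR/dt = 0 with R > 0: 1.08 - 0.0191C = 0, so C* = 1.08/0.0191 = 56.5.

R* ≈ 371, C* ≈ 56.5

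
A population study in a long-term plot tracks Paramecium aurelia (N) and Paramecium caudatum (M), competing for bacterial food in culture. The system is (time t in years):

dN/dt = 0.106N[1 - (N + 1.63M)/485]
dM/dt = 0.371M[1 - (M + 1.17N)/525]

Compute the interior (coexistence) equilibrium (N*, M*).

Setting both brackets to zero gives the nullclines N + 1.63M = 485 and 1.17N + M = 525.
Substituting M = 525 - 1.17N into the first: N(1 - 1.63·1.17) = 485 - 1.63·525.
So N* = -371/-0.907 = 409, and then M* = 525 - 1.17·409 = 46.8.

N* ≈ 409, M* ≈ 46.8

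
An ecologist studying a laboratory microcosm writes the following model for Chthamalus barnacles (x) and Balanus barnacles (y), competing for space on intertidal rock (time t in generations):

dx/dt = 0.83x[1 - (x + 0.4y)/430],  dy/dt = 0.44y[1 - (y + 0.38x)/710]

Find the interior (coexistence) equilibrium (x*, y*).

Setting both brackets to zero gives the nullclines x + 0.4y = 430 and 0.38x + y = 710.
Substituting y = 710 - 0.38x into the first: x(1 - 0.4·0.38) = 430 - 0.4·710.
So x* = 146/0.848 = 172, and then y* = 710 - 0.38·172 = 645.

x* ≈ 172, y* ≈ 645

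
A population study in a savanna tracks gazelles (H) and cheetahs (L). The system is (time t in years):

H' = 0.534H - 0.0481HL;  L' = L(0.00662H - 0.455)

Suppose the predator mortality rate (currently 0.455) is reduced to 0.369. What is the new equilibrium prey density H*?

At the interior fixed point, setting dL/dt = 0 with L > 0 fixes H* = (predator death rate)/(HL coefficient) — independent of the other coefficients.
With the change, H* = 0.369/0.00662 = 55.7; it falls from 68.7.

H* ≈ 55.7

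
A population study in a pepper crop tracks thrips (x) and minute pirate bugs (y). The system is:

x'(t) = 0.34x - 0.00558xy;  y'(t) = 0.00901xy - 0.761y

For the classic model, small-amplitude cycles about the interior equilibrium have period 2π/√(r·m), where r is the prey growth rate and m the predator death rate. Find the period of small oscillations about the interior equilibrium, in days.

Here r = 0.34 and m = 0.761, so r·m = 0.259.
ω = √0.259 = 0.509 per day, hence T = 2π/ω ≈ 12.4 days.

T ≈ 12.4 days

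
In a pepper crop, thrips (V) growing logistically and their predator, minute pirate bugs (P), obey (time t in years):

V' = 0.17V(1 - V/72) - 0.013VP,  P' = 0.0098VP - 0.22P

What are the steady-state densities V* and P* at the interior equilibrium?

From dP/dt = 0 with P > 0: 0.0098V* = 0.22, so V* = 22.4.
Substitute into dV/dt = 0: 0.17(1 - 22.4/72) = 0.013P*.
The bracket is 0.688, giving P* = 0.117/0.013 = 9.

V* ≈ 22.4, P* ≈ 9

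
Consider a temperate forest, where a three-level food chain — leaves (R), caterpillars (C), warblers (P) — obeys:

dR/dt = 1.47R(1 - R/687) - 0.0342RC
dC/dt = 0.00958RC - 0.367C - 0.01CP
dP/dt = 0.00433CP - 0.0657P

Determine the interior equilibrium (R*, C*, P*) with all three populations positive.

R* ≈ 444, C* ≈ 15.2, P* ≈ 389

From dP/dt = 0: 0.00433C* = 0.0657, so C* = 15.2.
From dR/dt = 0: 1.47(1 - R*/687) = 0.0342·15.2, giving R* = 687·(1 - 0.353) = 444.
From dC/dt = 0: 0.00958·444 - 0.367 = 0.01P*, so P* = 3.89/0.01 = 389.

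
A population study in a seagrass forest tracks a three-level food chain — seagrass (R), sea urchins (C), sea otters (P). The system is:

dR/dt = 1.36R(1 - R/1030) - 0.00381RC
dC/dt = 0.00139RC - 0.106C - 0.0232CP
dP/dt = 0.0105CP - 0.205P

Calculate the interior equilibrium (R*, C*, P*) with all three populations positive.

R* ≈ 974, C* ≈ 19.5, P* ≈ 53.8

From dP/dt = 0: 0.0105C* = 0.205, so C* = 19.5.
From dR/dt = 0: 1.36(1 - R*/1030) = 0.00381·19.5, giving R* = 1030·(1 - 0.0547) = 974.
From dC/dt = 0: 0.00139·974 - 0.106 = 0.0232P*, so P* = 1.25/0.0232 = 53.8.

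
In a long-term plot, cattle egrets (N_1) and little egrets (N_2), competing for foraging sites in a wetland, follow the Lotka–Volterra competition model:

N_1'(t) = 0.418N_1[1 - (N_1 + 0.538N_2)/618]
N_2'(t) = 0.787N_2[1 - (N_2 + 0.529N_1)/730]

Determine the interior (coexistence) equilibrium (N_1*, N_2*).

Setting both brackets to zero gives the nullclines N_1 + 0.538N_2 = 618 and 0.529N_1 + N_2 = 730.
Substituting N_2 = 730 - 0.529N_1 into the first: N_1(1 - 0.538·0.529) = 618 - 0.538·730.
So N_1* = 225/0.715 = 315, and then N_2* = 730 - 0.529·315 = 563.

N_1* ≈ 315, N_2* ≈ 563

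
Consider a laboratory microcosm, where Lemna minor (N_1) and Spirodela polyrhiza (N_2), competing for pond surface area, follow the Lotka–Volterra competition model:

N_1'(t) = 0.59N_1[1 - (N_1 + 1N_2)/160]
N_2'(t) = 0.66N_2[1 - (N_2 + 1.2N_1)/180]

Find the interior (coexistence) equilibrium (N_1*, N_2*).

Setting both brackets to zero gives the nullclines N_1 + 1N_2 = 160 and 1.2N_1 + N_2 = 180.
Substituting N_2 = 180 - 1.2N_1 into the first: N_1(1 - 1·1.2) = 160 - 1·180.
So N_1* = -20/-0.2 = 100, and then N_2* = 180 - 1.2·100 = 60.

N_1* ≈ 100, N_2* ≈ 60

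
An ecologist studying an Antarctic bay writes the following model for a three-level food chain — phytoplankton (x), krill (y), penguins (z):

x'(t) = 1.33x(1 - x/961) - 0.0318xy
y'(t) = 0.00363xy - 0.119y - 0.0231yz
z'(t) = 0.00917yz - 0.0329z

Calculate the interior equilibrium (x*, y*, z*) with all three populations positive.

From dz/dt = 0: 0.00917y* = 0.0329, so y* = 3.59.
From dx/dt = 0: 1.33(1 - x*/961) = 0.0318·3.59, giving x* = 961·(1 - 0.0858) = 879.
From dy/dt = 0: 0.00363·879 - 0.119 = 0.0231z*, so z* = 3.07/0.0231 = 133.

x* ≈ 879, y* ≈ 3.59, z* ≈ 133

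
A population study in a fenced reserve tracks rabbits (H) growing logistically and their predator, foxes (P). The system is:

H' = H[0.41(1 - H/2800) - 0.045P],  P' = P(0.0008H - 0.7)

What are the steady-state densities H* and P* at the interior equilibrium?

From dP/dt = 0 with P > 0: 0.0008H* = 0.7, so H* = 875.
Substitute into dH/dt = 0: 0.41(1 - 875/2800) = 0.045P*.
The bracket is 0.688, giving P* = 0.282/0.045 = 6.26.

H* ≈ 875, P* ≈ 6.26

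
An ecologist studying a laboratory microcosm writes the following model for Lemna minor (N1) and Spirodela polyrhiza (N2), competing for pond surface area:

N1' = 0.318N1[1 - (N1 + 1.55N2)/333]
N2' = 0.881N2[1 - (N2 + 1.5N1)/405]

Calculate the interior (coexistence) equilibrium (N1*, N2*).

N1* ≈ 222, N2* ≈ 71.3

Setting both brackets to zero gives the nullclines N1 + 1.55N2 = 333 and 1.5N1 + N2 = 405.
Substituting N2 = 405 - 1.5N1 into the first: N1(1 - 1.55·1.5) = 333 - 1.55·405.
So N1* = -295/-1.33 = 222, and then N2* = 405 - 1.5·222 = 71.3.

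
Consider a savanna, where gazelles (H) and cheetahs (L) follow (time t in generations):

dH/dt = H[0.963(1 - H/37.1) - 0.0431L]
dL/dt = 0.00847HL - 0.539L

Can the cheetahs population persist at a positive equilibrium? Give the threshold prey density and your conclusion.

Threshold H = 63.6; K < 63.6, so no, the predator goes extinct.

The predator equation gives dL/dt > 0 only when H > 0.539/0.00847 = 63.6.
Without the predator, H → K = 37.1. Since 37.1 < 63.6, the predator cannot invade.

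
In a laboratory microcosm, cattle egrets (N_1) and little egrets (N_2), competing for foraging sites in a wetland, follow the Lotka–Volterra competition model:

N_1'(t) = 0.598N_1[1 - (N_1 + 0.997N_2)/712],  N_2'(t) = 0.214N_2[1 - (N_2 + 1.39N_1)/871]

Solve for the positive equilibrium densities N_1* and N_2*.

N_1* ≈ 405, N_2* ≈ 308

Setting both brackets to zero gives the nullclines N_1 + 0.997N_2 = 712 and 1.39N_1 + N_2 = 871.
Substituting N_2 = 871 - 1.39N_1 into the first: N_1(1 - 0.997·1.39) = 712 - 0.997·871.
So N_1* = -156/-0.386 = 405, and then N_2* = 871 - 1.39·405 = 308.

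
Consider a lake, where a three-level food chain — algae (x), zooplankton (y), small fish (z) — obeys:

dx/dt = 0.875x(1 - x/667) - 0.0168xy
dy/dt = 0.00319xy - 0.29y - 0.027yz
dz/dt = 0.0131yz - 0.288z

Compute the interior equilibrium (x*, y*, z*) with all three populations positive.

From dz/dt = 0: 0.0131y* = 0.288, so y* = 22.
From dx/dt = 0: 0.875(1 - x*/667) = 0.0168·22, giving x* = 667·(1 - 0.422) = 385.
From dy/dt = 0: 0.00319·385 - 0.29 = 0.027z*, so z* = 0.94/0.027 = 34.8.

x* ≈ 385, y* ≈ 22, z* ≈ 34.8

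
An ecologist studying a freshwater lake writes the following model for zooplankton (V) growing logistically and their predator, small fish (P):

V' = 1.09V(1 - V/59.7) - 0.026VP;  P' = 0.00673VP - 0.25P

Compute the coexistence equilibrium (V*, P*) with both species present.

From dP/dt = 0 with P > 0: 0.00673V* = 0.25, so V* = 37.1.
Substitute into dV/dt = 0: 1.09(1 - 37.1/59.7) = 0.026P*.
The bracket is 0.378, giving P* = 0.412/0.026 = 15.8.

V* ≈ 37.1, P* ≈ 15.8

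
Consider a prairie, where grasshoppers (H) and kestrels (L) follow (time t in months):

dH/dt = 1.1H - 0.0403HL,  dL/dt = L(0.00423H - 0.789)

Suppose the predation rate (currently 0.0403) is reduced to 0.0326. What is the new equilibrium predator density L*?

L* ≈ 33.7

At the interior fixed point, setting dH/dt = 0 with H > 0 fixes L* = (prey growth rate)/(HL coefficient) — independent of the other coefficients.
With the change, L* = 1.1/0.0326 = 33.7; it rises from 27.3.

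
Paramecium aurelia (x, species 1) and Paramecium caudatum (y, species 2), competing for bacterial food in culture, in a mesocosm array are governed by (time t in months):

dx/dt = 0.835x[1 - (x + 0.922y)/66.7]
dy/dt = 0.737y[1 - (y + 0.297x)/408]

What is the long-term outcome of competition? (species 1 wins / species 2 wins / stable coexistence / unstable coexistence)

species 2 excludes species 1

Compare the nullcline intercepts: K1/α12 = 66.7/0.922 = 72.3 < K2 = 408; K2/α21 = 408/0.297 = 1370 > K1 = 66.7.
Since the inequalities point opposite ways, species 2 can invade but species 1 cannot.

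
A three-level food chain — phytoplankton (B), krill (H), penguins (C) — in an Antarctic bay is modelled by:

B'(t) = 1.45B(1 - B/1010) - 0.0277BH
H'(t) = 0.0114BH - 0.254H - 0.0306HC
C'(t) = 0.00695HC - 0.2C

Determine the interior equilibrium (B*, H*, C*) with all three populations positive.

B* ≈ 455, H* ≈ 28.8, C* ≈ 161

From dC/dt = 0: 0.00695H* = 0.2, so H* = 28.8.
From dB/dt = 0: 1.45(1 - B*/1010) = 0.0277·28.8, giving B* = 1010·(1 - 0.55) = 455.
From dH/dt = 0: 0.0114·455 - 0.254 = 0.0306C*, so C* = 4.93/0.0306 = 161.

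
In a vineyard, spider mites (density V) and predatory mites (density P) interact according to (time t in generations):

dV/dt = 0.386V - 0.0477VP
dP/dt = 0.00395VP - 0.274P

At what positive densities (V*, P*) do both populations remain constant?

V* ≈ 69.4, P* ≈ 8.09

Set dP/dt = 0 with P > 0: 0.00395V - 0.274 = 0, so V* = 0.274/0.00395 = 69.4.
Set dV/dt = 0 with V > 0: 0.386 - 0.0477P = 0, so P* = 0.386/0.0477 = 8.09.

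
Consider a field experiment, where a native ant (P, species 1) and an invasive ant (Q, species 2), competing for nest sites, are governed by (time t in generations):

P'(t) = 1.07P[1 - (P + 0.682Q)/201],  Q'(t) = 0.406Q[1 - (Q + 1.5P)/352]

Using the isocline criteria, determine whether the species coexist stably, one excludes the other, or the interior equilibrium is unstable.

species 2 excludes species 1

Compare the nullcline intercepts: K1/α12 = 201/0.682 = 295 < K2 = 352; K2/α21 = 352/1.5 = 235 > K1 = 201.
Since the inequalities point opposite ways, species 2 can invade but species 1 cannot.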